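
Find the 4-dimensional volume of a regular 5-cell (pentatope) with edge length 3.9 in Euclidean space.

Volume = 3.9^4 · √(5/2^4) / 4! ≈ 5.38855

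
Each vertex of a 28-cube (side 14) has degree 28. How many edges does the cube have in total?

An n-cube has n·2^(n-1) edges. With n = 28: 28·134217728 = 3758096384.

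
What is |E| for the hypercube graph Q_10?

Each of the 2^10 = 1024 vertices has degree 10; total edges = 10·2^10/2 = 5120.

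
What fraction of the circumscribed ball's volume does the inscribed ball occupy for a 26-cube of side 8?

V_in / V_out = (r_in/r_out)^26 = (1/√26)^26 = 26^(-26/2) ≈ 4.03038e-19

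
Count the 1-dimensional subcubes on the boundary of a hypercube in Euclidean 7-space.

Choose 1 of 7 axes to span the face (C(7,1) = 7 ways), then fix each of the remaining 6 coordinates at one of its two extreme values (2^6 = 64 ways): 7·64 = 448.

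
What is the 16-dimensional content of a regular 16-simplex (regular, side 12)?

For a regular n-simplex with edge a, V = (a^n / n!)·√((n+1)/2^n). With a=12, n=16: V ≈ 142.32.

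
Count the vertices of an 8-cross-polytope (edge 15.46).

An n-cross-polytope has 2n vertices; here n = 8, giving 16.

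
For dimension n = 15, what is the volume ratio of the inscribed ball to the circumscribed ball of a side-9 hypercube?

The radii are 9/2 and 9√15/2, so the volume ratio is (1/√15)^15 = 15^{-15/2} ≈ 1.51118e-09.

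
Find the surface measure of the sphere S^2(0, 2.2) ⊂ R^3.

The surface area of an n-ball is 2π^(n/2) r^(n-1) / Γ(n/2). For n=3, r=2.2: 4πr² = 4π·(2.2)² ≈ 60.8212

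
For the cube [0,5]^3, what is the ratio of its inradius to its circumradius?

r_in = 5/2 (half the side); r_out = 5√3/2 (half the diagonal). Ratio = 1/√3 ≈ 0.57735.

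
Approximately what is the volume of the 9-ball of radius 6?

The n-ball volume is π^(n/2)·r^n/Γ(n/2+1). With n=9, r=6: V = 11943936·π^4/35 ≈ 3.32414e+07.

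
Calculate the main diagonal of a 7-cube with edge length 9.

The space diagonal of an n-cube of side s is s√n. Here 9·√7 ≈ 23.8118.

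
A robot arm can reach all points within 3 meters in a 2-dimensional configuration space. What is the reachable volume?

The n-ball volume is π^(n/2)·r^n/Γ(n/2+1). With n=2, r=3: V = 9·π ≈ 28.2743.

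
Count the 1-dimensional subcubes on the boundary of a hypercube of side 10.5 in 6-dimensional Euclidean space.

Number of 1-faces = C(6,1) · 2^(6-1) = 6 · 32 = 192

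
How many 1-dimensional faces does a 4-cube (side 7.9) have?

Choose 1 of 4 axes to span the face (C(4,1) = 4 ways), then fix each of the remaining 3 coordinates at one of its two extreme values (2^3 = 8 ways): 4·8 = 32.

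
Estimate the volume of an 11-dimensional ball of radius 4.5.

V_11(4.5) = π^(11/2) · (4.5)^11 / Γ(11/2 + 1) = 1162261467·π^5/12320 ≈ 2.88697e+07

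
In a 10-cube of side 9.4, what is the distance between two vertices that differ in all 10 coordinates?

The space diagonal of an n-cube of side s is s√n. Here 9.4·√10 ≈ 29.7254.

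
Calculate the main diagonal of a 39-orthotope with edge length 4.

d = √(4² + 4² + ... + 4²) [39 terms] = √(39·4²) = 4√39 ≈ 24.98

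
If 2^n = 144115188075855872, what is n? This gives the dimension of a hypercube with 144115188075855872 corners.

The n-cube has 2^n vertices, and 144115188075855872 = 2^57, so n = 57.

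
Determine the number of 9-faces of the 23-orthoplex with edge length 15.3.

f_9(23-orthoplex) = 2^10 · (23 choose 10) = 1171523584.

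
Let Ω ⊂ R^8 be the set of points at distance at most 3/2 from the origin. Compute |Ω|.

V = 2187·π^4/2048 ≈ 104.02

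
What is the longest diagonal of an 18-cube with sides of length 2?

Diagonal = √18 · 2 ≈ 8.48528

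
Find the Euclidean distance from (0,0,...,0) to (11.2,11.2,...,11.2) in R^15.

The space diagonal of an n-cube of side s is s√n. Here 11.2·√15 ≈ 43.3774.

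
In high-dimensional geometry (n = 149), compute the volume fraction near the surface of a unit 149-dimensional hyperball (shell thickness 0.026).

1 - (1-0.026)^149 ≈ 0.980263 ≈ 98.03%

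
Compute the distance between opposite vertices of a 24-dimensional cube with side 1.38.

The space diagonal of an n-cube of side s is s√n. Here 1.38·√24 ≈ 6.76059.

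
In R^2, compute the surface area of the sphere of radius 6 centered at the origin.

S_2(6) = 2·π^(2/2)·(6)^1 / Γ(2/2) = 2πr = 2π·6 ≈ 37.6991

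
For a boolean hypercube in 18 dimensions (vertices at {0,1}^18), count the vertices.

Number of vertices = 2^18 = 262144.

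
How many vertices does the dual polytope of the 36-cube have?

An n-cross-polytope has 2n vertices; here n = 36, giving 72.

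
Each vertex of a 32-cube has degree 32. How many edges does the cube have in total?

Each of the 2^32 = 4294967296 vertices has degree 32; total edges = 32·2^32/2 = 68719476736.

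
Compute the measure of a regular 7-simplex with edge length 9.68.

V_7 = √(8) · 9.68^7 / (7! · 2^(7/2)) ≈ 395.036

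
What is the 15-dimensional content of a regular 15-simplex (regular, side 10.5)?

V = (10.5^15 / 15!) · √((15+1) / 2^15) ≈ 35.1297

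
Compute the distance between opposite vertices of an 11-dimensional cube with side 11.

d = √(11² + 11² + ... + 11²) [11 terms] = √(11·11²) = 11√11 ≈ 36.4829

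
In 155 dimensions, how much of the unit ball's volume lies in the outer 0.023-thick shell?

V(inner)/V(outer) = ((1-0.023)/1)^155 ≈ 0.02714, so the shell fraction is 0.972857.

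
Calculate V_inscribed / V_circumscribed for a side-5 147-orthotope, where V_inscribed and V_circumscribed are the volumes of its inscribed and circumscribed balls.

Volume scales as r^n, and r_in/r_out = 1/√147, giving (1/√147)^147 ≈ 5.03705e-160.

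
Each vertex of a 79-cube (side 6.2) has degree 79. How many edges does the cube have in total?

Each of the 2^79 = 604462909807314587353088 vertices has degree 79; total edges = 79·2^79/2 = 23876284937388926200446976.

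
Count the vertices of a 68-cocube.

An n-cross-polytope has 2n vertices; here n = 68, giving 136.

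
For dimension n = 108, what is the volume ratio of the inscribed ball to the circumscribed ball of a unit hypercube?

Volume scales as r^n, and r_in/r_out = 1/√108, giving (1/√108)^108 ≈ 1.56717e-110.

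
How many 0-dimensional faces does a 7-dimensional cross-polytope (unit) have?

f_0(7-orthoplex) = 2^1 · (7 choose 1) = 14.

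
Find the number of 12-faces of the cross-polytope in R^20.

Number of 12-faces = 2^(12+1) · C(20,12+1) = 8192 · 77520 = 635043840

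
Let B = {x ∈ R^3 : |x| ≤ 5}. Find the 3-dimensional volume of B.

V_3(5) = π^(3/2) · (5)^3 / Γ(3/2 + 1) = 500·π/3 ≈ 523.599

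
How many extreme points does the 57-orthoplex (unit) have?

The 57-dimensional cross-polytope has 2n = 2·57 = 114 vertices.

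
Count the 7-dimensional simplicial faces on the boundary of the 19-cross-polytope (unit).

Each 7-face is the convex hull of 8 vertices, one chosen as ±e_i from each of 8 distinct axes: 2^8·C(19,8) = 19348992.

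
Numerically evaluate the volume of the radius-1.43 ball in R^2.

V_2(1.43) = π^(2/2) · (1.43)^2 / Γ(2/2 + 1) ≈ 6.42424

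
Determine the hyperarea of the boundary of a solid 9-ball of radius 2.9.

The surface area of an n-ball is 2π^(n/2) r^(n-1) / Γ(n/2). For n=9, r=2.9: 148506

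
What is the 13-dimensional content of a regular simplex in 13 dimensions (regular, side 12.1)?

V_13 = √(14) · 12.1^13 / (13! · 2^(13/2)) ≈ 791.222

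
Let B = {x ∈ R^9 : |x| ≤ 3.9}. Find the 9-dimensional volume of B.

Volume = π^{9/2}·(3.9)^9/Γ(11/2) ≈ 688492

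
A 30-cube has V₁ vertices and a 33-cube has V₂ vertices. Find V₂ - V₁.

V₁ = 2^30 = 1073741824. V₂ = 2^33 = 8589934592. V₂ - V₁ = 7516192768.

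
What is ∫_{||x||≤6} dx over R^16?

The n-ball volume is π^(n/2)·r^n/Γ(n/2+1). With n=16, r=6: V = 2448880128·π^8/35 ≈ 6.63894e+11.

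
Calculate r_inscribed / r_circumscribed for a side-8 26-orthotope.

r_in / r_out = (8/2) / (8√26/2) = 1/√26 ≈ 0.196116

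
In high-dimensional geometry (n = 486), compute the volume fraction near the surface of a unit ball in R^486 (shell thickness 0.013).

1 - (1-0.013)^486 ≈ 0.99827 ≈ 99.83%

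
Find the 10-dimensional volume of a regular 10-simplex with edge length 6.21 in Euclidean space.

V = (6.21^10 / 10!) · √((10+1) / 2^10) ≈ 2.43612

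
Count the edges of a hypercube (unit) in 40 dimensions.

An n-cube has n·2^(n-1) edges. With n = 40: 40·549755813888 = 21990232555520.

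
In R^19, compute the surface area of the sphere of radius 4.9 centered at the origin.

|∂B_19(4.9)| ≈ 2.34893e+12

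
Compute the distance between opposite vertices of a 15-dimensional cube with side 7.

The space diagonal of an n-cube of side s is s√n. Here 7·√15 ≈ 27.1109.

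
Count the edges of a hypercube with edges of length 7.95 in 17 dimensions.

Each of the 2^17 = 131072 vertices has degree 17; total edges = 17·2^17/2 = 1114112.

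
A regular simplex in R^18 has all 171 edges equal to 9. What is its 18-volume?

Volume = 9^18 · √(19/2^18) / 18! ≈ 0.199586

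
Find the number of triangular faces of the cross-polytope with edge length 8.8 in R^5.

Each 2-face is the convex hull of 3 vertices, one chosen as ±e_i from each of 3 distinct axes: 2^3·C(5,3) = 80.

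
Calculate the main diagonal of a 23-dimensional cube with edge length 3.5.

Diagonal = √23 · 3.5 ≈ 16.7854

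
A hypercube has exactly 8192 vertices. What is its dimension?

The n-cube has 2^n vertices, and 8192 = 2^13, so n = 13.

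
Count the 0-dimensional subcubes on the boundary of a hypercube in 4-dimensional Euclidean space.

f_0(4-cube) = (4 choose 0) · 2^4 = 16.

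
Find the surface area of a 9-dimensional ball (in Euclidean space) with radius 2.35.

|∂B_9(2.35)| ≈ 27612.3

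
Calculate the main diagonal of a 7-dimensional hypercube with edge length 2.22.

d = √(2.22² + 2.22² + ... + 2.22²) [7 terms] = √(7·2.22²) = 2.22√7 ≈ 5.87357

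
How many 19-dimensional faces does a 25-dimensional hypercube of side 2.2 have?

f_19(25-cube) = (25 choose 19) · 2^6 = 11334400.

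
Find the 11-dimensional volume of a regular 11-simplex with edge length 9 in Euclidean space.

V_11 = √(12) · 9^11 / (11! · 2^(11/2)) ≈ 60.178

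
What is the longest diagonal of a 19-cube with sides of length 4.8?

Diagonal = √19 · 4.8 ≈ 20.9227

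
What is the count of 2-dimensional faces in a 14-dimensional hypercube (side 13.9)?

An n-cube has C(n,k)·2^(n-k) k-faces. Here C(14,2)·2^12 = 91·4096 = 372736.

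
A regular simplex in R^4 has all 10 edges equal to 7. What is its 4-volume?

V = (7^4 / 4!) · √((4+1) / 2^4) ≈ 55.925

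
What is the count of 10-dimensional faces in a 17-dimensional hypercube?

f_10(17-cube) = (17 choose 10) · 2^7 = 2489344.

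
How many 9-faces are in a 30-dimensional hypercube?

An n-cube has C(n,k)·2^(n-k) k-faces. Here C(30,9)·2^21 = 14307150·2097152 = 30004268236800.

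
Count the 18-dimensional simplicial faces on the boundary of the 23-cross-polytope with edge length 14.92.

Number of 18-faces = 2^(18+1) · C(23,18+1) = 524288 · 8855 = 4642570240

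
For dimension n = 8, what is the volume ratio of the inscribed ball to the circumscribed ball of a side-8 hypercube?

The radii are 8/2 and 8√8/2, so the volume ratio is (1/√8)^8 = 8^{-8/2} ≈ 0.000244141.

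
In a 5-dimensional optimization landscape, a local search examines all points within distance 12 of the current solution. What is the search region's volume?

V = 663552·π^2/5 ≈ 1.3098e+06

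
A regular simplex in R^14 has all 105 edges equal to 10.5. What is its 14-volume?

For a regular n-simplex with edge a, V = (a^n / n!)·√((n+1)/2^n). With a=10.5, n=14: V ≈ 68.7191.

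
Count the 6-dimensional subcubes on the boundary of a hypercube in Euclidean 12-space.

An n-cube has C(n,k)·2^(n-k) k-faces. Here C(12,6)·2^6 = 924·64 = 59136.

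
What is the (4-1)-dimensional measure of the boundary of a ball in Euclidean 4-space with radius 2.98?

The surface area of an n-ball is 2π^(n/2) r^(n-1) / Γ(n/2). For n=4, r=2.98: 522.37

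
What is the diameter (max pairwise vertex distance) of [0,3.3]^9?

||(3.3,3.3,...,3.3)|| = √(9)·3.3 = 9.9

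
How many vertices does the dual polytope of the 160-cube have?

The vertices are ±e_1, ..., ±e_160, so there are 2·160 = 320.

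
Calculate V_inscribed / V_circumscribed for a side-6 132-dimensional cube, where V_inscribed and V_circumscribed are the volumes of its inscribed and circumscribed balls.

V_in/V_out = n^(-n/2) = 132^(-132/2) ≈ 1.10185e-140.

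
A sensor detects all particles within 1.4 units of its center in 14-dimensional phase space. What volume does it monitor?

The n-ball volume is π^(n/2)·r^n/Γ(n/2+1). With n=14, r=1.4: V ≈ 66.5903.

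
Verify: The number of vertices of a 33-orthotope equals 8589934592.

True. The 33-cube has 2^33 = 8589934592 vertices.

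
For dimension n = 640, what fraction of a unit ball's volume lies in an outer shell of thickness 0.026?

1 - (1-0.026)^640 ≈ 0.9999999524 ≈ 99.999995%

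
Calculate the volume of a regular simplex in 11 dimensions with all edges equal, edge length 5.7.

V = (5.7^11 / 11!) · √((11+1) / 2^11) ≈ 0.395725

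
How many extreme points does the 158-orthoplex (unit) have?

The 158-dimensional cross-polytope has 2n = 2·158 = 316 vertices.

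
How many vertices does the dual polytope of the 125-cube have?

Number of vertices = 2n = 250.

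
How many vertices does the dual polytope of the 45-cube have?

An n-cross-polytope has 2n vertices; here n = 45, giving 90.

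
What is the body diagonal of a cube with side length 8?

||(8,8,...,8)|| = √(3)·8 ≈ 13.8564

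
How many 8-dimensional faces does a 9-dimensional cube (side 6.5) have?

An n-cube has C(n,k)·2^(n-k) k-faces. Here C(9,8)·2^1 = 9·2 = 18.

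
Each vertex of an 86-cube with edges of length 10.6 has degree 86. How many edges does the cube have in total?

An n-cube has n·2^(n-1) edges. With n = 86: 86·38685626227668133590597632 = 3326963855579459488791396352.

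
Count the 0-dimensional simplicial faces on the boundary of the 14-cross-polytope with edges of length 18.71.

f_0(14-orthoplex) = 2^1 · (14 choose 1) = 28.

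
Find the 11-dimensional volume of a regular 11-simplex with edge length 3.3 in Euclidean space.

For a regular n-simplex with edge a, V = (a^n / n!)·√((n+1)/2^n). With a=3.3, n=11: V ≈ 0.000969222.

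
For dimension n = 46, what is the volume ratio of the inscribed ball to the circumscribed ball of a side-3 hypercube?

V_in/V_out = n^(-n/2) = 46^(-46/2) ≈ 5.70913e-39.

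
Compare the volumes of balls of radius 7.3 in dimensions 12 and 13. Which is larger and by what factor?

V_12(7.3) ≈ 3.05803e+10, V_13(7.3) ≈ 1.52243e+11. The 13-ball is larger by a factor of 4.978.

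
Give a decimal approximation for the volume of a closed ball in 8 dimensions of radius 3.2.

The n-ball volume is π^(n/2)·r^n/Γ(n/2+1). With n=8, r=3.2: V ≈ 44626.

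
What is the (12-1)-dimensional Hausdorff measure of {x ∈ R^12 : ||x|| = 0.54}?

S = n·V_n(r)/r = 12·V_12(0.54)/0.54 (volume-to-surface relation), giving 0.0182423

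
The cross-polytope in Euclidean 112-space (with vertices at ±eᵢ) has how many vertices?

An n-cross-polytope has 2n vertices; here n = 112, giving 224.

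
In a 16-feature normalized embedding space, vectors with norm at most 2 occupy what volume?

Volume = π^{16/2}·(2)^16/Γ(9) = 512·π^8/315 ≈ 15422.6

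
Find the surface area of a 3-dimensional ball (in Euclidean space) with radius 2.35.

S = n·V_n(r)/r = 3·V_3(2.35)/2.35 (volume-to-surface relation), giving 4πr² = 4π·(2.35)² ≈ 69.3978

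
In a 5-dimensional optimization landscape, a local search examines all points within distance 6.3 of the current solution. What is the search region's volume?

V_5(6.3) = π^(5/2) · (6.3)^5 / Γ(5/2 + 1) ≈ 52239.8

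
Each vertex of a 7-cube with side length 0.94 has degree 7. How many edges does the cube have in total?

Number of 1-faces = C(7,1)·2^(7-1) = 7·64 = 448.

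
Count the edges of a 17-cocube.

f_1(17-orthoplex) = 2^2 · (17 choose 2) = 544.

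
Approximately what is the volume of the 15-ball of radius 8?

The n-ball volume is π^(n/2)·r^n/Γ(n/2+1). With n=15, r=8: V = 9007199254740992·π^7/2027025 ≈ 1.34208e+13.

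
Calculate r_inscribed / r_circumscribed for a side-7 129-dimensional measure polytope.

r_in = 7/2 (half the side); r_out = 7√129/2 (half the diagonal). Ratio = 1/√129 ≈ 0.0880451.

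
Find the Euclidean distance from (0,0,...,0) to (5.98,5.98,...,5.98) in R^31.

d = √(5.98² + 5.98² + ... + 5.98²) [31 terms] = √(31·5.98²) = 5.98√31 ≈ 33.2952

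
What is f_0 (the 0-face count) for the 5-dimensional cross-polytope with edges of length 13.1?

An n-cross-polytope has 2^(k+1)·C(n,k+1) k-faces. Here 2^1·C(5,1) = 2·5 = 10.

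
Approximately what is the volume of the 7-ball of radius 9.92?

V_7(9.92) = π^(7/2) · (9.92)^7 / Γ(7/2 + 1) ≈ 4.46645e+07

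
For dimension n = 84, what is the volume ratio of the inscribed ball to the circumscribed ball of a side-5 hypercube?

The radii are 5/2 and 5√84/2, so the volume ratio is (1/√84)^84 = 84^{-84/2} ≈ 1.5145e-81.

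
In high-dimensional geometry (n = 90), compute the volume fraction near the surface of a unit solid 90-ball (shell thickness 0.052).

1 - (1-0.052)^90 ≈ 0.99182 ≈ 99.18%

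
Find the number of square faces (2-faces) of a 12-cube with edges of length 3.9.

Number of 2-faces = C(12,2) · 2^(12-2) = 66 · 1024 = 67584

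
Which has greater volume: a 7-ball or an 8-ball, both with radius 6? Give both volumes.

V_7(6) ≈ 1.32263e+06. V_8(6) ≈ 6.81708e+06. The 8-ball is larger.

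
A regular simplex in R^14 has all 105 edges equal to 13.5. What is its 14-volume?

V = (13.5^14 / 14!) · √((14+1) / 2^14) ≈ 2317.93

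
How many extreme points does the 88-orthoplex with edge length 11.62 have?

Number of vertices = 2n = 176.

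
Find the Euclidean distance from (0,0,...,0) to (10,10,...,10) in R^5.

||(10,10,...,10)|| = √(5)·10 ≈ 22.3607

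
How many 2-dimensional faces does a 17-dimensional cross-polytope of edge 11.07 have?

An n-cross-polytope has 2^(k+1)·C(n,k+1) k-faces. Here 2^3·C(17,3) = 8·680 = 5440.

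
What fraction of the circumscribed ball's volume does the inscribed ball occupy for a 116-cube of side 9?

Volume scales as r^n, and r_in/r_out = 1/√116, giving (1/√116)^116 ≈ 1.82573e-120.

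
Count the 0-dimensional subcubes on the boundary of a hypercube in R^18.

Number of 0-faces = C(18,0) · 2^(18-0) = 1 · 262144 = 262144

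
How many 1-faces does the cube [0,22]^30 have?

Number of 1-faces = C(30,1)·2^(30-1) = 30·536870912 = 16106127360.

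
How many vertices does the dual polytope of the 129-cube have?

The vertices are ±e_1, ..., ±e_129, so there are 2·129 = 258.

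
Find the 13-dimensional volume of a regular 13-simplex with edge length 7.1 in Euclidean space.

Volume = 7.1^13 · √(14/2^13) / 13! ≈ 0.773477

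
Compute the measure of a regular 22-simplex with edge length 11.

V_22 = √(23) · 11^22 / (22! · 2^(22/2)) ≈ 0.169592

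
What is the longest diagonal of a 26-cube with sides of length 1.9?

||(1.9,1.9,...,1.9)|| = √(26)·1.9 ≈ 9.68814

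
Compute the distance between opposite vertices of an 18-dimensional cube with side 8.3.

||(8.3,8.3,...,8.3)|| = √(18)·8.3 ≈ 35.2139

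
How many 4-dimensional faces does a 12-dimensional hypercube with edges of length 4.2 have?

Number of 4-faces = C(12,4) · 2^(12-4) = 495 · 256 = 126720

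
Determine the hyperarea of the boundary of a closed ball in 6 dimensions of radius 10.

|∂B_6(10)| = 100000·π^3 ≈ 3.10063e+06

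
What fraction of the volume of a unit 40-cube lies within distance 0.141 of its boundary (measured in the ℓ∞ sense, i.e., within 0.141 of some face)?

The inner cube has side 1-2·0.141 = 0.718 and volume (0.718)^40 ≈ 1.758e-06, so the shell holds 0.9999982422 of the volume.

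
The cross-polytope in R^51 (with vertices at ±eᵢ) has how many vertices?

The vertices are ±e_1, ..., ±e_51, so there are 2·51 = 102.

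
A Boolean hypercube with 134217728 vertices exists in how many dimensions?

The n-cube has 2^n vertices, and 134217728 = 2^27, so n = 27.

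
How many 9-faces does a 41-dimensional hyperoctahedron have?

Each 9-face is the convex hull of 10 vertices, one chosen as ±e_i from each of 10 distinct axes: 2^10·C(41,10) = 1148005793792.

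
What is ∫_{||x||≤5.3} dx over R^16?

The n-ball volume is π^(n/2)·r^n/Γ(n/2+1). With n=16, r=5.3: V ≈ 9.12205e+10.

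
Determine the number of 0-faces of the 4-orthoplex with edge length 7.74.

f_0(4-orthoplex) = 2^1 · (4 choose 1) = 8.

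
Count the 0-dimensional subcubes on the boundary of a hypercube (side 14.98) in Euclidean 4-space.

Choose 0 of 4 axes to span the face (C(4,0) = 1 way), then fix each of the remaining 4 coordinates at one of its two extreme values (2^4 = 16 ways): 1·16 = 16.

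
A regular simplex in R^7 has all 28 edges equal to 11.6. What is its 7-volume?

V_7 = √(8) · 11.6^7 / (7! · 2^(7/2)) ≈ 1401.89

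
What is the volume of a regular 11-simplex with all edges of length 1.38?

V = (1.38^11 / 11!) · √((11+1) / 2^11) ≈ 6.62888e-08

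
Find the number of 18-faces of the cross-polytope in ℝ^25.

f_18(25-orthoplex) = 2^19 · (25 choose 19) = 92851404800.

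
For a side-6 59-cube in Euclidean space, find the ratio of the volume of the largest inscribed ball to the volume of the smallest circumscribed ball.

V_in / V_out = (r_in/r_out)^59 = (1/√59)^59 = 59^(-59/2) ≈ 5.75262e-53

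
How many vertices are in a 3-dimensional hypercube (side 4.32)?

Number of 0-faces = C(3,0) · 2^(3-0) = 1 · 8 = 8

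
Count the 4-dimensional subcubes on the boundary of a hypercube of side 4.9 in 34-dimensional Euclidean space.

f_4(34-cube) = (34 choose 4) · 2^30 = 49795850829824.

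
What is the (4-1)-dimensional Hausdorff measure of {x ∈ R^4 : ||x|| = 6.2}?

The surface area of an n-ball is 2π^(n/2) r^(n-1) / Γ(n/2). For n=4, r=6.2: 4704.41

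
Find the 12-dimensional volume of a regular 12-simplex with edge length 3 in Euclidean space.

For a regular n-simplex with edge a, V = (a^n / n!)·√((n+1)/2^n). With a=3, n=12: V ≈ 6.25043e-05.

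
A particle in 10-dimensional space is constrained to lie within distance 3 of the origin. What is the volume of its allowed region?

V_10(3) = π^(10/2) · (3)^10 / Γ(10/2 + 1) = 19683·π^5/40 ≈ 150585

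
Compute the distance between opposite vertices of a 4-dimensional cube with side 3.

||(3,3,...,3)|| = √(4)·3 = 6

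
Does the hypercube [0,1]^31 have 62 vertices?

False. The 31-cube has 2^31 = 2147483648 vertices.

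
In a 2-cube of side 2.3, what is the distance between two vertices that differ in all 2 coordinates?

||(2.3,2.3,...,2.3)|| = √(2)·2.3 ≈ 3.25269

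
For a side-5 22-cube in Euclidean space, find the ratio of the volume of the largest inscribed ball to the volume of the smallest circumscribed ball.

Volume scales as r^n, and r_in/r_out = 1/√22, giving (1/√22)^22 ≈ 1.7114e-15.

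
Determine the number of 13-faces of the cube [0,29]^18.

f_13(18-cube) = (18 choose 13) · 2^5 = 274176.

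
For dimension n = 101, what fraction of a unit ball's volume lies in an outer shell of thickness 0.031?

1 - (1-0.031)^101 ≈ 0.958438 ≈ 95.84%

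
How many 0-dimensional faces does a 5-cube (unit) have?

Choose 0 of 5 axes to span the face (C(5,0) = 1 way), then fix each of the remaining 5 coordinates at one of its two extreme values (2^5 = 32 ways): 1·32 = 32.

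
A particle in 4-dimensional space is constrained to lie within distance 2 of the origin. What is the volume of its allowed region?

The n-ball volume is π^(n/2)·r^n/Γ(n/2+1). With n=4, r=2: V = 8·π^2 ≈ 78.9568.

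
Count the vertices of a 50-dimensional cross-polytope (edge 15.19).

The vertices are ±e_1, ..., ±e_50, so there are 2·50 = 100.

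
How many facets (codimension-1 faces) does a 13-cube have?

Number of 12-faces = C(13,12) · 2^(13-12) = 13 · 2 = 26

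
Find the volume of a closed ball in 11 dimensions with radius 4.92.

Volume = π^{11/2}·(4.92)^11/Γ(13/2) ≈ 7.70408e+07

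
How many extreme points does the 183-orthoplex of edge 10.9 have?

An n-cross-polytope has 2n vertices; here n = 183, giving 366.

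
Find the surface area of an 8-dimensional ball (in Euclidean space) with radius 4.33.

S = n·V_n(r)/r = 8·V_8(4.33)/4.33 (volume-to-surface relation), giving 926603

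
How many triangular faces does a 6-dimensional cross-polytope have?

Each 2-face is the convex hull of 3 vertices, one chosen as ±e_i from each of 3 distinct axes: 2^3·C(6,3) = 160.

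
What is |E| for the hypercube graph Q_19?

The 19-cube has n·2^(n-1) = 19·2^18 = 19·262144 = 4980736 edges.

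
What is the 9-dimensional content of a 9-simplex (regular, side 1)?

For a regular n-simplex with edge a, V = (a^n / n!)·√((n+1)/2^n). With a=1, n=9: V ≈ 3.85125e-07.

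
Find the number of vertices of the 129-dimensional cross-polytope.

An n-cross-polytope has 2n vertices; here n = 129, giving 258.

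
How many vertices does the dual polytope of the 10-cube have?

The 10-dimensional cross-polytope has 2n = 2·10 = 20 vertices.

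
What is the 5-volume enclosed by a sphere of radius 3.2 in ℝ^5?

V_5(3.2) = π^(5/2) · (3.2)^5 / Γ(5/2 + 1) ≈ 1766.23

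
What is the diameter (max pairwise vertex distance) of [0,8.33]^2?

Diagonal = √2 · 8.33 ≈ 11.7804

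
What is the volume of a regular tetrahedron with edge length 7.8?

Volume = (√2/12) · 7.8³ = 55.9265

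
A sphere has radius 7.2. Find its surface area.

S = n·V_n(r)/r = 3·V_3(7.2)/7.2 (volume-to-surface relation), giving 4πr² = 4π·(7.2)² ≈ 651.441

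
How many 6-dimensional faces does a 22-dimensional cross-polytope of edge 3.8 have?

Number of 6-faces = 2^(6+1) · C(22,6+1) = 128 · 170544 = 21829632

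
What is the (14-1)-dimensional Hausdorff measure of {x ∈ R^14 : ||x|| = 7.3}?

S_14(7.3) = 2·π^(14/2)·(7.3)^13 / Γ(14/2) ≈ 1.40263e+12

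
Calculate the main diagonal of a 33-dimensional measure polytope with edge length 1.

||(1,1,...,1)|| = √(33)·1 ≈ 5.74456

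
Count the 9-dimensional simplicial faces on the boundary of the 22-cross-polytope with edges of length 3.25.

An n-cross-polytope has 2^(k+1)·C(n,k+1) k-faces. Here 2^10·C(22,10) = 1024·646646 = 662165504.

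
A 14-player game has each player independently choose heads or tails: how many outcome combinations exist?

Number of vertices = 2^14 = 16384.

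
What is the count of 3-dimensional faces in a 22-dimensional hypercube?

Choose 3 of 22 axes to span the face (C(22,3) = 1540 ways), then fix each of the remaining 19 coordinates at one of its two extreme values (2^19 = 524288 ways): 1540·524288 = 807403520.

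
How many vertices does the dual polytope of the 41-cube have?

Number of vertices = 2n = 82.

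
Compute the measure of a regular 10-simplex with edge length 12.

V = (12^10 / 10!) · √((10+1) / 2^10) ≈ 1768.46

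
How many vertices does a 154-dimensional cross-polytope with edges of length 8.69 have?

An n-cross-polytope has 2n vertices; here n = 154, giving 308.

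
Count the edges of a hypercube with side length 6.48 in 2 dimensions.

An n-cube has n·2^(n-1) edges. With n = 2: 2·2 = 4.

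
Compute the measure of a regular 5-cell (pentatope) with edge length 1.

Volume = 1^4 · √(5/2^4) / 4! ≈ 0.0232924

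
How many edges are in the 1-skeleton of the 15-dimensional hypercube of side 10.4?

Each of the 2^15 = 32768 vertices has degree 15; total edges = 15·2^15/2 = 245760.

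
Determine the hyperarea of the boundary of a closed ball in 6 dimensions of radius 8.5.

S = n·V_n(r)/r = 6·V_6(8.5)/8.5 (volume-to-surface relation), giving 1419857·π^3/32 ≈ 1.37576e+06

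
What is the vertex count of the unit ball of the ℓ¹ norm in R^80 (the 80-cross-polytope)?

Number of vertices = 2n = 160.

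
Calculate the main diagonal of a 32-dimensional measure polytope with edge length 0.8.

The space diagonal of an n-cube of side s is s√n. Here 0.8·√32 ≈ 4.52548.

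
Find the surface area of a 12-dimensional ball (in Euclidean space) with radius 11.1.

|∂B_12(11.1)| ≈ 5.05011e+12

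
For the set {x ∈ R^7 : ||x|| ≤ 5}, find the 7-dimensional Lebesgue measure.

V_7(5) = π^(7/2) · (5)^7 / Γ(7/2 + 1) = 250000·π^3/21 ≈ 369122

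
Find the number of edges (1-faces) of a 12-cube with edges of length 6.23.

Number of 1-faces = C(12,1) · 2^(12-1) = 12 · 2048 = 24576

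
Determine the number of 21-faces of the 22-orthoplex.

Each 21-face is the convex hull of 22 vertices, one chosen as ±e_i from each of 22 distinct axes: 2^22·C(22,22) = 4194304.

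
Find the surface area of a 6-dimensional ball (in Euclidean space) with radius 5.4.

The surface area of an n-ball is 2π^(n/2) r^(n-1) / Γ(n/2). For n=6, r=5.4: 142370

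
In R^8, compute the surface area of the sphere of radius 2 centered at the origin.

The surface area of an n-ball is 2π^(n/2) r^(n-1) / Γ(n/2). For n=8, r=2: 128·π^4/3 ≈ 4156.12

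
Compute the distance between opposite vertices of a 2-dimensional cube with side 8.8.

||(8.8,8.8,...,8.8)|| = √(2)·8.8 ≈ 12.4451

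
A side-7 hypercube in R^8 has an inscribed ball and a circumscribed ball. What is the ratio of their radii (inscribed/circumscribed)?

r_in / r_out = (7/2) / (7√8/2) = 1/√8 ≈ 0.353553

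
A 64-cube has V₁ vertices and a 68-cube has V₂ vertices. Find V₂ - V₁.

V₁ = 2^64 = 18446744073709551616. V₂ = 2^68 = 295147905179352825856. V₂ - V₁ = 276701161105643274240.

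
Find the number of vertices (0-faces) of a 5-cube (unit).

Number of 0-faces = C(5,0) · 2^(5-0) = 1 · 32 = 32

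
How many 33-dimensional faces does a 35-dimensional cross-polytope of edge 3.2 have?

Number of 33-faces = 2^(33+1) · C(35,33+1) = 17179869184 · 35 = 601295421440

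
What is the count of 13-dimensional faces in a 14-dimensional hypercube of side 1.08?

Number of 13-faces = C(14,13) · 2^(14-13) = 14 · 2 = 28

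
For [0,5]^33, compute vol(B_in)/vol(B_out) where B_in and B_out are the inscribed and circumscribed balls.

V_in/V_out = n^(-n/2) = 33^(-33/2) ≈ 8.80076e-26.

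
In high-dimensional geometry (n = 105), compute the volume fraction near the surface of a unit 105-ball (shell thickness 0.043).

1 - (1-0.043)^105 ≈ 0.990097 ≈ 99.01%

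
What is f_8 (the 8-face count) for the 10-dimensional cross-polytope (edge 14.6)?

Each 8-face is the convex hull of 9 vertices, one chosen as ±e_i from each of 9 distinct axes: 2^9·C(10,9) = 5120.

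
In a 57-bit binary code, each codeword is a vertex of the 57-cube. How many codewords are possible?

The 57-cube has 2^57 = 144115188075855872 vertices.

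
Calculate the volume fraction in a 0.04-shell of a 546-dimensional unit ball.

Shell fraction = 1 - (1-0.04)^546 ≈ 1 - 2.09e-10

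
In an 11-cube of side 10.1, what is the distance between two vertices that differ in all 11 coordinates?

The space diagonal of an n-cube of side s is s√n. Here 10.1·√11 ≈ 33.4979.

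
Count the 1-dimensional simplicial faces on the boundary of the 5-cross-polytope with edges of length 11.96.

An n-cross-polytope has 2^(k+1)·C(n,k+1) k-faces. Here 2^2·C(5,2) = 4·10 = 40.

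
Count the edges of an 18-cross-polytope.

Each 1-face is the convex hull of 2 vertices, one chosen as ±e_i from each of 2 distinct axes: 2^2·C(18,2) = 612.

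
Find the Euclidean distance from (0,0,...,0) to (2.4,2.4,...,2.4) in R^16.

The space diagonal of an n-cube of side s is s√n. Here 2.4·√16 = 9.6.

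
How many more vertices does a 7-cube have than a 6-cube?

The 7-cube has 2^7 = 128 vertices. The 6-cube has 2^6 = 64 vertices. Difference: 128 - 64 = 64.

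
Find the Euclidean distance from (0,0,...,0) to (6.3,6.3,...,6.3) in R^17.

||(6.3,6.3,...,6.3)|| = √(17)·6.3 ≈ 25.9756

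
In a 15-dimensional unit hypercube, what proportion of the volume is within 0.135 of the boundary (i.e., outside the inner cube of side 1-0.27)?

Shell fraction = 1 - (1-0.27)^15 ≈ 0.991091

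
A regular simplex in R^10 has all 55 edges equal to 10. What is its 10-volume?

V = (10^10 / 10!) · √((10+1) / 2^10) ≈ 285.617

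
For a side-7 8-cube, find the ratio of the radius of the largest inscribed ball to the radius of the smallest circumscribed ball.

Ratio = (s/2)/(s√8/2) = 8^(-1/2) ≈ 0.353553.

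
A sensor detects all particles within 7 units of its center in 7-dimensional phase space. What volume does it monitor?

Volume = π^{7/2}·(7)^7/Γ(9/2) = 1882384·π^3/15 ≈ 3.89105e+06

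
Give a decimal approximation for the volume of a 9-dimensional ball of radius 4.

Volume = π^{9/2}·(4)^9/Γ(11/2) = 8388608·π^4/945 ≈ 864684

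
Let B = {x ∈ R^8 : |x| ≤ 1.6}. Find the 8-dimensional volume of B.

Volume = π^{8/2}·(1.6)^8/Γ(5) ≈ 174.32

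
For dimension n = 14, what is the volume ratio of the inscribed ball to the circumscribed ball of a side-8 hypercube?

V_in / V_out = (r_in/r_out)^14 = (1/√14)^14 = 14^(-14/2) ≈ 9.48645e-09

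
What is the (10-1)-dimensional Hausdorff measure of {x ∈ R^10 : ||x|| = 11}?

S = n·V_n(r)/r = 10·V_10(11)/11 (volume-to-surface relation), giving 2357947691·π^5/12 ≈ 6.01315e+10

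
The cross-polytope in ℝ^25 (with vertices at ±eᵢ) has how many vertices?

Number of vertices = 2n = 50.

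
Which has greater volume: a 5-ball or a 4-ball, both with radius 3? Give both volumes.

V_5(3) ≈ 1279.1. V_4(3) ≈ 399.719. The 5-ball is larger.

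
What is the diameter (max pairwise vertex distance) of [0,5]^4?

||(5,5,...,5)|| = √(4)·5 = 10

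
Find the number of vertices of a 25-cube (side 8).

Each vertex is a binary string of length 25, so there are 2^25 = 33554432.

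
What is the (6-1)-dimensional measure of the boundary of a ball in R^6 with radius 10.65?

S = n·V_n(r)/r = 6·V_6(10.65)/10.65 (volume-to-surface relation), giving 4.24813e+06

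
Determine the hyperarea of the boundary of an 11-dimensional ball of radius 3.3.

S_11(3.3) = 2·π^(11/2)·(3.3)^10 / Γ(11/2) ≈ 3.17422e+06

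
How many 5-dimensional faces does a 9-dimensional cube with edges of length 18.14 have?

An n-cube has C(n,k)·2^(n-k) k-faces. Here C(9,5)·2^4 = 126·16 = 2016.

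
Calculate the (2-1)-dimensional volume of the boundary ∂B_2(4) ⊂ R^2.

S_2(4) = 2·π^(2/2)·(4)^1 / Γ(2/2) = 2πr = 2π·4 ≈ 25.1327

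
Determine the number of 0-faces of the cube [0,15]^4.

f_0(4-cube) = (4 choose 0) · 2^4 = 16.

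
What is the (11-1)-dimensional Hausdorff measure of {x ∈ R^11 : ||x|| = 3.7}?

The surface area of an n-ball is 2π^(n/2) r^(n-1) / Γ(n/2). For n=11, r=3.7: 9.96586e+06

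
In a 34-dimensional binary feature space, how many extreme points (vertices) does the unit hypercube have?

An n-cube has 2^n vertices; for n = 34 that is 2^34 = 17179869184.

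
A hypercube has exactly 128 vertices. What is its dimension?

The n-cube has 2^n vertices, and 128 = 2^7, so n = 7.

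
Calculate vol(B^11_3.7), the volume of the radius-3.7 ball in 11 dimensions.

Volume = π^{11/2}·(3.7)^11/Γ(13/2) ≈ 3.35215e+06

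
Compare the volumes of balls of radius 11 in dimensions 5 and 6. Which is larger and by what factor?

V_5(11) ≈ 847738, V_6(11) ≈ 9.15492e+06. The 6-ball is larger by a factor of 10.8.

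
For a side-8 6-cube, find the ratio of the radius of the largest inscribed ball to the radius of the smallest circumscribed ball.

For an n-cube of any side s, the inradius is s/2 and the circumradius is s√n/2, so the ratio is 1/√6 ≈ 0.408248.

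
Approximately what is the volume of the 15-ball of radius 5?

The n-ball volume is π^(n/2)·r^n/Γ(n/2+1). With n=15, r=5: V = 312500000000·π^7/81081 ≈ 1.16407e+10.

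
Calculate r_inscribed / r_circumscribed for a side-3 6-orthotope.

Ratio = (s/2)/(s√6/2) = 6^(-1/2) ≈ 0.408248.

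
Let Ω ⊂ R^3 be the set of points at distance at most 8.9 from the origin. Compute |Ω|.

Volume = π^{3/2}·(8.9)^3/Γ(5/2) ≈ 2952.97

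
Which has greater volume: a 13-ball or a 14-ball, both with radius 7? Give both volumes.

V_13(7) ≈ 8.82299e+10. V_14(7) ≈ 4.06435e+11. The 14-ball is larger.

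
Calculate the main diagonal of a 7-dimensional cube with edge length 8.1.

The space diagonal of an n-cube of side s is s√n. Here 8.1·√7 ≈ 21.4306.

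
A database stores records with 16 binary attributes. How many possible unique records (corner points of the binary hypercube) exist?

The 16-cube has 2^16 = 65536 vertices.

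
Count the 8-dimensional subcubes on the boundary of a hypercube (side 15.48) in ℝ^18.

Choose 8 of 18 axes to span the face (C(18,8) = 43758 ways), then fix each of the remaining 10 coordinates at one of its two extreme values (2^10 = 1024 ways): 43758·1024 = 44808192.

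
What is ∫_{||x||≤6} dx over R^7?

V_7(6) = π^(7/2) · (6)^7 / Γ(7/2 + 1) = 1492992·π^3/35 ≈ 1.32263e+06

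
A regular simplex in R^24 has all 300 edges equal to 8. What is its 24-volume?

V_24 = √(25) · 8^24 / (24! · 2^(24/2)) ≈ 9.29103e-06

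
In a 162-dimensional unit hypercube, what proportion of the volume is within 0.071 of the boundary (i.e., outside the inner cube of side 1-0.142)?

Shell fraction = 1 - (1-0.142)^162 ≈ 1 - 1.679e-11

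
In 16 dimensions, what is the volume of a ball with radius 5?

V_16(5) = π^(16/2) · (5)^16 / Γ(16/2 + 1) = 30517578125·π^8/8064 ≈ 3.59086e+10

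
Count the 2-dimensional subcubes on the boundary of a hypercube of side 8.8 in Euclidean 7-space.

Choose 2 of 7 axes to span the face (C(7,2) = 21 ways), then fix each of the remaining 5 coordinates at one of its two extreme values (2^5 = 32 ways): 21·32 = 672.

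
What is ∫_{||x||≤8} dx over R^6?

V_6(8) = π^(6/2) · (8)^6 / Γ(6/2 + 1) = 131072·π^3/3 ≈ 1.35468e+06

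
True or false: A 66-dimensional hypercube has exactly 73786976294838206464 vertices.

True. The 66-cube has 2^66 = 73786976294838206464 vertices.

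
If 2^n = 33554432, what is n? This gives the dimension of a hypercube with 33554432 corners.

n = log_2(33554432) = 25.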